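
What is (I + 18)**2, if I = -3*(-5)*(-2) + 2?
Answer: 100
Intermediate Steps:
I = -28 (I = -1*(-15)*(-2) + 2 = 15*(-2) + 2 = -30 + 2 = -28)
(I + 18)**2 = (-28 + 18)**2 = (-10)**2 = 100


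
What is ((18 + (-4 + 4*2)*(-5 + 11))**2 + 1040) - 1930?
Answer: 874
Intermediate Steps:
((18 + (-4 + 4*2)*(-5 + 11))**2 + 1040) - 1930 = ((18 + (-4 + 8)*6)**2 + 1040) - 1930 = ((18 + 4*6)**2 + 1040) - 1930 = ((18 + 24)**2 + 1040) - 1930 = (42**2 + 1040) - 1930 = (1764 + 1040) - 1930 = 2804 - 1930 = 874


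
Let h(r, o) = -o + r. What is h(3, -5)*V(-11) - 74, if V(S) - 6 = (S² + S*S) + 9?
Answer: 1982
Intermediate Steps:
h(r, o) = r - o
V(S) = 15 + 2*S² (V(S) = 6 + ((S² + S*S) + 9) = 6 + ((S² + S²) + 9) = 6 + (2*S² + 9) = 6 + (9 + 2*S²) = 15 + 2*S²)
h(3, -5)*V(-11) - 74 = (3 - 1*(-5))*(15 + 2*(-11)²) - 74 = (3 + 5)*(15 + 2*121) - 74 = 8*(15 + 242) - 74 = 8*257 - 74 = 2056 - 74 = 1982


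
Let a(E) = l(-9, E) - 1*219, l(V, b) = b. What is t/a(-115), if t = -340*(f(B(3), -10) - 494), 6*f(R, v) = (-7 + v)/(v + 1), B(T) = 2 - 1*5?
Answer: -2266015/4509 ≈ -502.55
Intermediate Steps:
B(T) = -3 (B(T) = 2 - 5 = -3)
f(R, v) = (-7 + v)/(6*(1 + v)) (f(R, v) = ((-7 + v)/(v + 1))/6 = ((-7 + v)/(1 + v))/6 = (-7 + v)/(6*(1 + v)))
a(E) = -219 + E (a(E) = E - 1*219 = E - 219 = -219 + E)
t = 4532030/27 (t = -340*((-7 - 10)/(6*(1 - 10)) - 494) = -340*((1/6)*(-17)/(-9) - 494) = -340*((1/6)*(-1/9)*(-17) - 494) = -340*(17/54 - 494) = -340*(-26659/54) = 4532030/27 ≈ 1.6785e+5)
t/a(-115) = 4532030/(27*(-219 - 115)) = (4532030/27)/(-334) = (4532030/27)*(-1/334) = -2266015/4509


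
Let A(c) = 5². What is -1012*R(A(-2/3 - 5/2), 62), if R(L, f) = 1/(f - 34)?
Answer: -253/7 ≈ -36.143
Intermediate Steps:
A(c) = 25
R(L, f) = 1/(-34 + f)
-1012*R(A(-2/3 - 5/2), 62) = -1012/(-34 + 62) = -1012/28 = -1012*1/28 = -253/7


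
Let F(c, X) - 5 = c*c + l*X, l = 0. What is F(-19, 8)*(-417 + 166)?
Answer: -91866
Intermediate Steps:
F(c, X) = 5 + c² (F(c, X) = 5 + (c*c + 0*X) = 5 + (c² + 0) = 5 + c²)
F(-19, 8)*(-417 + 166) = (5 + (-19)²)*(-417 + 166) = (5 + 361)*(-251) = 366*(-251) = -91866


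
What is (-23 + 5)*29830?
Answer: -536940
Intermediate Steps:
(-23 + 5)*29830 = -18*29830 = -536940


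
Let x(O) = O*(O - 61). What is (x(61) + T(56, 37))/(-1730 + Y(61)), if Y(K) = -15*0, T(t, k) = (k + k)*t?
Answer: -2072/865 ≈ -2.3954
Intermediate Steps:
x(O) = O*(-61 + O)
T(t, k) = 2*k*t (T(t, k) = (2*k)*t = 2*k*t)
Y(K) = 0
(x(61) + T(56, 37))/(-1730 + Y(61)) = (61*(-61 + 61) + 2*37*56)/(-1730 + 0) = (61*0 + 4144)/(-1730) = (0 + 4144)*(-1/1730) = 4144*(-1/1730) = -2072/865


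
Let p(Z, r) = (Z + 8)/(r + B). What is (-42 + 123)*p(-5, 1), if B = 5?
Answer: 81/2 ≈ 40.500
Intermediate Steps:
p(Z, r) = (8 + Z)/(5 + r) (p(Z, r) = (Z + 8)/(r + 5) = (8 + Z)/(5 + r))
(-42 + 123)*p(-5, 1) = (-42 + 123)*((8 - 5)/(5 + 1)) = 81*(3/6) = 81*((1/6)*3) = 81*(1/2) = 81/2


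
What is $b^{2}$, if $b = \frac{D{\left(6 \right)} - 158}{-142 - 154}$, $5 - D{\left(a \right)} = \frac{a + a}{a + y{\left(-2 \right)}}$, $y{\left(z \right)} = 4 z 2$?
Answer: $\frac{576081}{2190400} \approx 0.263$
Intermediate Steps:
$y{\left(z \right)} = 8 z$
$D{\left(a \right)} = 5 - \frac{2 a}{-16 + a}$ ($D{\left(a \right)} = 5 - \frac{a + a}{a + 8 \left(-2\right)} = 5 - \frac{2 a}{a - 16} = 5 - \frac{2 a}{-16 + a}$)
$b = \frac{759}{1480}$ ($b = \frac{\frac{-80 + 3 \cdot 6}{-16 + 6} - 158}{-142 - 154} = \frac{\frac{-80 + 18}{-10} - 158}{-296} = \left(\left(- \frac{1}{10}\right) \left(-62\right) - 158\right) \left(- \frac{1}{296}\right) = \left(\frac{31}{5} - 158\right) \left(- \frac{1}{296}\right) = \left(- \frac{759}{5}\right) \left(- \frac{1}{296}\right) = \frac{759}{1480} \approx 0.51284$)
$b^{2} = \left(\frac{759}{1480}\right)^{2} = \frac{576081}{2190400}$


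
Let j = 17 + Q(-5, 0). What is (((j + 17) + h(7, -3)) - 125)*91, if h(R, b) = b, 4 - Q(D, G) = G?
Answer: -8190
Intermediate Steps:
Q(D, G) = 4 - G
j = 21 (j = 17 + (4 - 1*0) = 17 + (4 + 0) = 17 + 4 = 21)
(((j + 17) + h(7, -3)) - 125)*91 = (((21 + 17) - 3) - 125)*91 = ((38 - 3) - 125)*91 = (35 - 125)*91 = -90*91 = -8190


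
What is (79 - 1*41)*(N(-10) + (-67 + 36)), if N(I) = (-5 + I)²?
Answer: 7372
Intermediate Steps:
(79 - 1*41)*(N(-10) + (-67 + 36)) = (79 - 1*41)*((-5 - 10)² + (-67 + 36)) = (79 - 41)*((-15)² - 31) = 38*(225 - 31) = 38*194 = 7372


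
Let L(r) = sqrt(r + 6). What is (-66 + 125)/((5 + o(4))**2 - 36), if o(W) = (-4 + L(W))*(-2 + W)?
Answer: -767/1271 - 708*sqrt(10)/1271 ≈ -2.3650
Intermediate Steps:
L(r) = sqrt(6 + r)
o(W) = (-4 + sqrt(6 + W))*(-2 + W)
(-66 + 125)/((5 + o(4))**2 - 36) = (-66 + 125)/((5 + (8 - 4*4 - 2*sqrt(6 + 4) + 4*sqrt(6 + 4)))**2 - 36) = 59/((5 + (8 - 16 - 2*sqrt(10) + 4*sqrt(10)))**2 - 36) = 59/((5 + (-8 + 2*sqrt(10)))**2 - 36) = 59/((-3 + 2*sqrt(10))**2 - 36) = 59/(-36 + (-3 + 2*sqrt(10))**2)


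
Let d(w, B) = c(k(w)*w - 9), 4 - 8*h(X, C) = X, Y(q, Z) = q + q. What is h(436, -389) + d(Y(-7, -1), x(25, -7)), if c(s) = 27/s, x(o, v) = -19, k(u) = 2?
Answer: -2025/37 ≈ -54.730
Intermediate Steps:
Y(q, Z) = 2*q
h(X, C) = ½ - X/8
d(w, B) = 27/(-9 + 2*w) (d(w, B) = 27/(2*w - 9) = 27/(-9 + 2*w))
h(436, -389) + d(Y(-7, -1), x(25, -7)) = (½ - ⅛*436) + 27/(-9 + 2*(2*(-7))) = (½ - 109/2) + 27/(-9 + 2*(-14)) = -54 + 27/(-9 - 28) = -54 + 27/(-37) = -54 + 27*(-1/37) = -54 - 27/37 = -2025/37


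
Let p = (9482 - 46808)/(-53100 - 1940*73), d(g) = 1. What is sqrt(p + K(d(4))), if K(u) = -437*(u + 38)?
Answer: 3*I*sqrt(1121862929605)/24340 ≈ 130.55*I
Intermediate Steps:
K(u) = -16606 - 437*u (K(u) = -437*(38 + u) = -16606 - 437*u)
p = 18663/97360 (p = -37326/(-53100 - 141620) = -37326/(-194720) = -37326*(-1/194720) = 18663/97360 ≈ 0.19169)
sqrt(p + K(d(4))) = sqrt(18663/97360 + (-16606 - 437*1)) = sqrt(18663/97360 + (-16606 - 437)) = sqrt(18663/97360 - 17043) = sqrt(-1659287817/97360) = 3*I*sqrt(1121862929605)/24340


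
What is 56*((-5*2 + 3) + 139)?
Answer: 7392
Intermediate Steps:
56*((-5*2 + 3) + 139) = 56*((-10 + 3) + 139) = 56*(-7 + 139) = 56*132 = 7392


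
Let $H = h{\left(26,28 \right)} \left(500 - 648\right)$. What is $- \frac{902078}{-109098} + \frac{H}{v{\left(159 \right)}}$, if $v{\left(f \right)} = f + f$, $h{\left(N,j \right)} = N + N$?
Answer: $- \frac{46063117}{2891097} \approx -15.933$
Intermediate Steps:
$h{\left(N,j \right)} = 2 N$
$H = -7696$ ($H = 2 \cdot 26 \left(500 - 648\right) = 52 \left(-148\right) = -7696$)
$v{\left(f \right)} = 2 f$
$- \frac{902078}{-109098} + \frac{H}{v{\left(159 \right)}} = - \frac{902078}{-109098} - \frac{7696}{2 \cdot 159} = \left(-902078\right) \left(- \frac{1}{109098}\right) - \frac{7696}{318} = \frac{451039}{54549} - \frac{3848}{159} = - \frac{46063117}{2891097}$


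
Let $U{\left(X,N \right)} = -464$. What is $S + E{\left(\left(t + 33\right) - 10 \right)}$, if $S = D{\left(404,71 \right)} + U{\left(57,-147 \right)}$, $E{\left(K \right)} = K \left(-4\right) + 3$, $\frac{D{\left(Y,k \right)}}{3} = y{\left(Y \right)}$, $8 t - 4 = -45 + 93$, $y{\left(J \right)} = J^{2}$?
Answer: $489069$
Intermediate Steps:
$t = \frac{13}{2}$ ($t = \frac{1}{2} + \frac{-45 + 93}{8} = \frac{1}{2} + \frac{1}{8} \cdot 48 = \frac{1}{2} + 6 = \frac{13}{2} \approx 6.5$)
$D{\left(Y,k \right)} = 3 Y^{2}$
$E{\left(K \right)} = 3 - 4 K$ ($E{\left(K \right)} = - 4 K + 3 = 3 - 4 K$)
$S = 489184$ ($S = 3 \cdot 404^{2} - 464 = 3 \cdot 163216 - 464 = 489648 - 464 = 489184$)
$S + E{\left(\left(t + 33\right) - 10 \right)} = 489184 + \left(3 - 4 \left(\left(\frac{13}{2} + 33\right) - 10\right)\right) = 489184 + \left(3 - 4 \left(\frac{79}{2} - 10\right)\right) = 489184 + \left(3 - 118\right) = 489184 - 115 = 489069$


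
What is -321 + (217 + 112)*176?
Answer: 57583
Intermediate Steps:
-321 + (217 + 112)*176 = -321 + 329*176 = -321 + 57904 = 57583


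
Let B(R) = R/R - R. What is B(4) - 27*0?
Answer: -3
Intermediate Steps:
B(R) = 1 - R
B(4) - 27*0 = (1 - 1*4) - 27*0 = (1 - 4) + 0 = -3 + 0 = -3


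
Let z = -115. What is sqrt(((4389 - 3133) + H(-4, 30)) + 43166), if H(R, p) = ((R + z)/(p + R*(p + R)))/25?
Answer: sqrt(6081380606)/370 ≈ 210.77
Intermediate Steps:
H(R, p) = (-115 + R)/(25*(p + R*(R + p))) (H(R, p) = ((R - 115)/(p + R*(p + R)))/25 = ((-115 + R)/(p + R*(R + p)))*(1/25) = (-115 + R)/(25*(p + R*(R + p))))
sqrt(((4389 - 3133) + H(-4, 30)) + 43166) = sqrt(((4389 - 3133) + (-23/5 + (1/25)*(-4))/(30 + (-4)**2 - 4*30)) + 43166) = sqrt((1256 + (-23/5 - 4/25)/(30 + 16 - 120)) + 43166) = sqrt((1256 - 119/25/(-74)) + 43166) = sqrt((1256 - 1/74*(-119/25)) + 43166) = sqrt((1256 + 119/1850) + 43166) = sqrt(2323719/1850 + 43166) = sqrt(82180819/1850) = sqrt(6081380606)/370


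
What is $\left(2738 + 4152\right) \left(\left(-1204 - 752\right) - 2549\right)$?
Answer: $-31039450$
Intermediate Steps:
$\left(2738 + 4152\right) \left(\left(-1204 - 752\right) - 2549\right) = 6890 \left(\left(-1204 - 752\right) - 2549\right) = 6890 \left(-1956 - 2549\right) = 6890 \left(-4505\right) = -31039450$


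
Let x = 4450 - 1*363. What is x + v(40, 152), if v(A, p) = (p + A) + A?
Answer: 4319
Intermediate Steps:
v(A, p) = p + 2*A (v(A, p) = (A + p) + A = p + 2*A)
x = 4087 (x = 4450 - 363 = 4087)
x + v(40, 152) = 4087 + (152 + 2*40) = 4087 + (152 + 80) = 4087 + 232 = 4319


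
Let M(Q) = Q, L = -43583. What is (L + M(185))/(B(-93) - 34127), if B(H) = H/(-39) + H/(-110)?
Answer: 62059140/48796991 ≈ 1.2718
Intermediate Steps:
B(H) = -149*H/4290 (B(H) = H*(-1/39) + H*(-1/110) = -H/39 - H/110 = -149*H/4290)
(L + M(185))/(B(-93) - 34127) = (-43583 + 185)/(-149/4290*(-93) - 34127) = -43398/(4619/1430 - 34127) = -43398/(-48796991/1430) = -43398*(-1430/48796991) = 62059140/48796991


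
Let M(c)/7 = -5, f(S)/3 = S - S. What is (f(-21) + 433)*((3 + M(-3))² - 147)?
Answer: 379741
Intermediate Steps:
f(S) = 0 (f(S) = 3*(S - S) = 3*0 = 0)
M(c) = -35 (M(c) = 7*(-5) = -35)
(f(-21) + 433)*((3 + M(-3))² - 147) = (0 + 433)*((3 - 35)² - 147) = 433*((-32)² - 147) = 433*(1024 - 147) = 433*877 = 379741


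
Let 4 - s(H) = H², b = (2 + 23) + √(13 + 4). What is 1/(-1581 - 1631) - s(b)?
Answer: 2049255/3212 + 50*√17 ≈ 844.16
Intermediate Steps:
b = 25 + √17 ≈ 29.123
s(H) = 4 - H²
1/(-1581 - 1631) - s(b) = 1/(-1581 - 1631) - (4 - (25 + √17)²) = 1/(-3212) + (-4 + (25 + √17)²) = -1/3212 + (-4 + (25 + √17)²) = -12849/3212 + (25 + √17)²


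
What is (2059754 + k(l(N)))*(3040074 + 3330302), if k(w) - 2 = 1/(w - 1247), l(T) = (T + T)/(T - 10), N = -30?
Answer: 32685457676204944/2491 ≈ 1.3121e+13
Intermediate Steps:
l(T) = 2*T/(-10 + T) (l(T) = (2*T)/(-10 + T) = 2*T/(-10 + T))
k(w) = 2 + 1/(-1247 + w) (k(w) = 2 + 1/(w - 1247) = 2 + 1/(-1247 + w))
(2059754 + k(l(N)))*(3040074 + 3330302) = (2059754 + (-2493 + 2*(2*(-30)/(-10 - 30)))/(-1247 + 2*(-30)/(-10 - 30)))*(3040074 + 3330302) = (2059754 + (-2493 + 2*(2*(-30)/(-40)))/(-1247 + 2*(-30)/(-40)))*6370376 = (2059754 + (-2493 + 2*(2*(-30)*(-1/40)))/(-1247 + 2*(-30)*(-1/40)))*6370376 = (2059754 + (-2493 + 2*(3/2))/(-1247 + 3/2))*6370376 = (2059754 + (-2493 + 3)/(-2491/2))*6370376 = (2059754 - 2/2491*(-2490))*6370376 = (2059754 + 4980/2491)*6370376 = (5130852194/2491)*6370376 = 32685457676204944/2491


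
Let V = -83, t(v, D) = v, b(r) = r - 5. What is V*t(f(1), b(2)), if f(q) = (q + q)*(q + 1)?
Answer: -332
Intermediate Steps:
b(r) = -5 + r
f(q) = 2*q*(1 + q) (f(q) = (2*q)*(1 + q) = 2*q*(1 + q))
V*t(f(1), b(2)) = -166*(1 + 1) = -166*2 = -83*4 = -332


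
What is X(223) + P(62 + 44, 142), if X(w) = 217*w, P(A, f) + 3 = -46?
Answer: 48342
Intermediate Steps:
P(A, f) = -49 (P(A, f) = -3 - 46 = -49)
X(223) + P(62 + 44, 142) = 217*223 - 49 = 48391 - 49 = 48342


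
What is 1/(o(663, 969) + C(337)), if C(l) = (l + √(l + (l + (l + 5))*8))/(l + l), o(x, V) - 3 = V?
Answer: 220891705/214817180228 - 1011*√641/214817180228 ≈ 0.0010282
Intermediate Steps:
o(x, V) = 3 + V
C(l) = (l + √(40 + 17*l))/(2*l) (C(l) = (l + √(l + (l + (5 + l))*8))/((2*l)) = (l + √(l + (5 + 2*l)*8))*(1/(2*l)) = (l + √(l + (40 + 16*l)))*(1/(2*l)) = (l + √(40 + 17*l))*(1/(2*l)) = (l + √(40 + 17*l))/(2*l))
1/(o(663, 969) + C(337)) = 1/((3 + 969) + (½)*(337 + √(40 + 17*337))/337) = 1/(972 + (½)*(1/337)*(337 + √(40 + 5729))) = 1/(972 + (½)*(1/337)*(337 + √5769)) = 1/(972 + (½)*(1/337)*(337 + 3*√641)) = 1/(972 + (½ + 3*√641/674)) = 1/(1945/2 + 3*√641/674)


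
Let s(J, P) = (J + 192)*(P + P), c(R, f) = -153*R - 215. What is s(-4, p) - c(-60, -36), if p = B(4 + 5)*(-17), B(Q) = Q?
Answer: -66493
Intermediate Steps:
c(R, f) = -215 - 153*R
p = -153 (p = (4 + 5)*(-17) = 9*(-17) = -153)
s(J, P) = 2*P*(192 + J) (s(J, P) = (192 + J)*(2*P) = 2*P*(192 + J))
s(-4, p) - c(-60, -36) = 2*(-153)*(192 - 4) - (-215 - 153*(-60)) = 2*(-153)*188 - (-215 + 9180) = -57528 - 1*8965 = -57528 - 8965 = -66493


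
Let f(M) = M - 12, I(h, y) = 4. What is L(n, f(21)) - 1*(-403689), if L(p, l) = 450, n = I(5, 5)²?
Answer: 404139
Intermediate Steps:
f(M) = -12 + M
n = 16 (n = 4² = 16)
L(n, f(21)) - 1*(-403689) = 450 - 1*(-403689) = 450 + 403689 = 404139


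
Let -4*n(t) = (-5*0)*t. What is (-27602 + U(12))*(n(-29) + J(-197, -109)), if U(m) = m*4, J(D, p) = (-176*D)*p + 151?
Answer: 104129238738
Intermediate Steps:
n(t) = 0 (n(t) = -(-5*0)*t/4 = -0*t = -¼*0 = 0)
J(D, p) = 151 - 176*D*p (J(D, p) = -176*D*p + 151 = 151 - 176*D*p)
U(m) = 4*m
(-27602 + U(12))*(n(-29) + J(-197, -109)) = (-27602 + 4*12)*(0 + (151 - 176*(-197)*(-109))) = (-27602 + 48)*(0 + (151 - 3779248)) = -27554*(0 - 3779097) = -27554*(-3779097) = 104129238738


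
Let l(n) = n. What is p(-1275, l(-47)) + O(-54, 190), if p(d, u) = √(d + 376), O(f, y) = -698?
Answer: -698 + I*√899 ≈ -698.0 + 29.983*I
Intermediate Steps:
p(d, u) = √(376 + d)
p(-1275, l(-47)) + O(-54, 190) = √(376 - 1275) - 698 = √(-899) - 698 = I*√899 - 698 = -698 + I*√899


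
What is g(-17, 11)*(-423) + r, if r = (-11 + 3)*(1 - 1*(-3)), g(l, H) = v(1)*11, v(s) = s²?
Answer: -4685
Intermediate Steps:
g(l, H) = 11 (g(l, H) = 1²*11 = 1*11 = 11)
r = -32 (r = -8*(1 + 3) = -8*4 = -32)
g(-17, 11)*(-423) + r = 11*(-423) - 32 = -4653 - 32 = -4685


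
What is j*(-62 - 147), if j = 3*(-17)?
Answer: 10659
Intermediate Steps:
j = -51
j*(-62 - 147) = -51*(-62 - 147) = -51*(-209) = 10659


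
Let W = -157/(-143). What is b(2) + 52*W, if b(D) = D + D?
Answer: 672/11 ≈ 61.091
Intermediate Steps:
W = 157/143 (W = -157*(-1/143) = 157/143 ≈ 1.0979)
b(D) = 2*D
b(2) + 52*W = 2*2 + 52*(157/143) = 4 + 628/11 = 672/11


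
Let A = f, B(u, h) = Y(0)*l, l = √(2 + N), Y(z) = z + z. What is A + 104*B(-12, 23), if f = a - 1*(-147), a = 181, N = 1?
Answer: 328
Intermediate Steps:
Y(z) = 2*z
l = √3 (l = √(2 + 1) = √3 ≈ 1.7320)
B(u, h) = 0 (B(u, h) = (2*0)*√3 = 0*√3 = 0)
f = 328 (f = 181 - 1*(-147) = 181 + 147 = 328)
A = 328
A + 104*B(-12, 23) = 328 + 104*0 = 328 + 0 = 328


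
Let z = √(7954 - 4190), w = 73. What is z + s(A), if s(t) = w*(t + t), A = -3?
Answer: -438 + 2*√941 ≈ -376.65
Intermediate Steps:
s(t) = 146*t (s(t) = 73*(t + t) = 73*(2*t) = 146*t)
z = 2*√941 (z = √3764 = 2*√941 ≈ 61.351)
z + s(A) = 2*√941 + 146*(-3) = 2*√941 - 438 = -438 + 2*√941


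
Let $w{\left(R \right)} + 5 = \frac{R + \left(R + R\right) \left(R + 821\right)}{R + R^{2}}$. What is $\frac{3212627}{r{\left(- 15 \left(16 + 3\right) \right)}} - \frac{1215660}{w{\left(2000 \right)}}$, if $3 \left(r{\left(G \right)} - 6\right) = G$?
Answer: $\frac{33747032461}{64703} \approx 5.2157 \cdot 10^{5}$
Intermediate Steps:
$w{\left(R \right)} = -5 + \frac{R + 2 R \left(821 + R\right)}{R + R^{2}}$ ($w{\left(R \right)} = -5 + \frac{R + \left(R + R\right) \left(R + 821\right)}{R + R^{2}} = -5 + \frac{R + 2 R \left(821 + R\right)}{R + R^{2}}$)
$r{\left(G \right)} = 6 + \frac{G}{3}$
$\frac{3212627}{r{\left(- 15 \left(16 + 3\right) \right)}} - \frac{1215660}{w{\left(2000 \right)}} = \frac{3212627}{6 + \frac{\left(-15\right) \left(16 + 3\right)}{3}} - \frac{1215660}{3 \frac{1}{1 + 2000} \left(546 - 2000\right)} = \frac{3212627}{6 + \frac{\left(-15\right) 19}{3}} - \frac{1215660}{3 \cdot \frac{1}{2001} \left(546 - 2000\right)} = \frac{3212627}{6 + \frac{1}{3} \left(-285\right)} - \frac{1215660}{3 \cdot \frac{1}{2001} \left(-1454\right)} = \frac{3212627}{6 - 95} - \frac{1215660}{- \frac{1454}{667}} = \frac{3212627}{-89} - - \frac{405422610}{727} = 3212627 \left(- \frac{1}{89}\right) + \frac{405422610}{727} = - \frac{3212627}{89} + \frac{405422610}{727} = \frac{33747032461}{64703}$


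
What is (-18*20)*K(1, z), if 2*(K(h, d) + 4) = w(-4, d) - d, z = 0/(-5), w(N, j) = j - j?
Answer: 1440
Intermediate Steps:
w(N, j) = 0
z = 0 (z = 0*(-⅕) = 0)
K(h, d) = -4 - d/2 (K(h, d) = -4 + (0 - d)/2 = -4 + (-d)/2 = -4 - d/2)
(-18*20)*K(1, z) = (-18*20)*(-4 - ½*0) = -360*(-4 + 0) = -360*(-4) = 1440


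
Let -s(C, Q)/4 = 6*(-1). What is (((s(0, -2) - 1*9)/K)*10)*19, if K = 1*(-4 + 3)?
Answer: -2850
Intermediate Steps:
s(C, Q) = 24 (s(C, Q) = -24*(-1) = -4*(-6) = 24)
K = -1 (K = 1*(-1) = -1)
(((s(0, -2) - 1*9)/K)*10)*19 = (((24 - 1*9)/(-1))*10)*19 = (((24 - 9)*(-1))*10)*19 = ((15*(-1))*10)*19 = -15*10*19 = -150*19 = -2850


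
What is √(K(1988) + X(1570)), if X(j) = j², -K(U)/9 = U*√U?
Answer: 2*√(616225 - 8946*√497) ≈ 1291.2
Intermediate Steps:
K(U) = -9*U^(3/2) (K(U) = -9*U*√U = -9*U^(3/2))
√(K(1988) + X(1570)) = √(-35784*√497 + 1570²) = √(-35784*√497 + 2464900) = √(2464900 - 35784*√497)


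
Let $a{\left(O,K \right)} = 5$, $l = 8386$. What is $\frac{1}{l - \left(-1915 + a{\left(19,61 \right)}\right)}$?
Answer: $\frac{1}{10296} \approx 9.7125 \cdot 10^{-5}$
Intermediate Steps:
$\frac{1}{l - \left(-1915 + a{\left(19,61 \right)}\right)} = \frac{1}{8386 + \left(1915 - 5\right)} = \frac{1}{8386 + 1910} = \frac{1}{10296}$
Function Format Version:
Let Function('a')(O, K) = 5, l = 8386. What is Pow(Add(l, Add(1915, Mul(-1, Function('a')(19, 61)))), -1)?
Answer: Rational(1, 10296) ≈ 9.7125e-5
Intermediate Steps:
Pow(Add(l, Add(1915, Mul(-1, Function('a')(19, 61)))), -1) = Pow(Add(8386, Add(1915, Mul(-1, 5))), -1) = Pow(Add(8386, Add(1915, -5)), -1) = Pow(Add(8386, 1910), -1) = Pow(10296, -1) = Rational(1, 10296)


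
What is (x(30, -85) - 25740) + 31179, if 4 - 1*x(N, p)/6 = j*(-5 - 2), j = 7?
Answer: 5757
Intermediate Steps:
x(N, p) = 318 (x(N, p) = 24 - 42*(-5 - 2) = 24 - 42*(-7) = 24 - 6*(-49) = 24 + 294 = 318)
(x(30, -85) - 25740) + 31179 = (318 - 25740) + 31179 = -25422 + 31179 = 5757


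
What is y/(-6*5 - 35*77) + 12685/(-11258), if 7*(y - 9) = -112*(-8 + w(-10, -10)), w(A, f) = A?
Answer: -37910251/30678050 ≈ -1.2357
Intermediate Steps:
y = 297 (y = 9 + (-112*(-8 - 10))/7 = 9 + (-112*(-18))/7 = 9 + (⅐)*2016 = 9 + 288 = 297)
y/(-6*5 - 35*77) + 12685/(-11258) = 297/(-6*5 - 35*77) + 12685/(-11258) = 297/(-30 - 2695) + 12685*(-1/11258) = 297/(-2725) - 12685/11258 = 297*(-1/2725) - 12685/11258 = -297/2725 - 12685/11258 = -37910251/30678050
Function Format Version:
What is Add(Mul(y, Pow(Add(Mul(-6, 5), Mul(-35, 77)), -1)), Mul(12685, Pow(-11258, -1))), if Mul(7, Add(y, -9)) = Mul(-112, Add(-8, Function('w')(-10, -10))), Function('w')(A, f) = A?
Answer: Rational(-37910251, 30678050) ≈ -1.2357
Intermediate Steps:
y = 297 (y = Add(9, Mul(Rational(1, 7), Mul(-112, Add(-8, -10)))) = Add(9, Mul(Rational(1, 7), Mul(-112, -18))) = Add(9, Mul(Rational(1, 7), 2016)) = Add(9, 288) = 297)
Add(Mul(y, Pow(Add(Mul(-6, 5), Mul(-35, 77)), -1)), Mul(12685, Pow(-11258, -1))) = Add(Mul(297, Pow(Add(Mul(-6, 5), Mul(-35, 77)), -1)), Mul(12685, Pow(-11258, -1))) = Add(Mul(297, Pow(Add(-30, -2695), -1)), Mul(12685, Rational(-1, 11258))) = Add(Mul(297, Pow(-2725, -1)), Rational(-12685, 11258)) = Add(Mul(297, Rational(-1, 2725)), Rational(-12685, 11258)) = Add(Rational(-297, 2725), Rational(-12685, 11258)) = Rational(-37910251, 30678050)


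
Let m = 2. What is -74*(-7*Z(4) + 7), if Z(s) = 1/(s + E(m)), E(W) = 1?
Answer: -2072/5 ≈ -414.40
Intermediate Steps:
Z(s) = 1/(1 + s) (Z(s) = 1/(s + 1) = 1/(1 + s))
-74*(-7*Z(4) + 7) = -74*(-7/(1 + 4) + 7) = -74*(-7/5 + 7) = -74*28/5 = -2072/5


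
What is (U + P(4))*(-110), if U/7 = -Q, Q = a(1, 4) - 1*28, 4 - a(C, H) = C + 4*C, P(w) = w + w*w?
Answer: -24530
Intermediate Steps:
P(w) = w + w²
a(C, H) = 4 - 5*C (a(C, H) = 4 - (C + 4*C) = 4 - 5*C)
Q = -29 (Q = (4 - 5*1) - 1*28 = (4 - 5) - 28 = -1 - 28 = -29)
U = 203 (U = 7*(-1*(-29)) = 7*29 = 203)
(U + P(4))*(-110) = (203 + 4*(1 + 4))*(-110) = (203 + 4*5)*(-110) = (203 + 20)*(-110) = 223*(-110) = -24530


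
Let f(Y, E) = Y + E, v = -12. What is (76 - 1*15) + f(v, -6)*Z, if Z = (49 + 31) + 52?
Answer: -2315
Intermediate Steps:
Z = 132 (Z = 80 + 52 = 132)
f(Y, E) = E + Y
(76 - 1*15) + f(v, -6)*Z = (76 - 1*15) + (-6 - 12)*132 = (76 - 15) - 18*132 = 61 - 2376 = -2315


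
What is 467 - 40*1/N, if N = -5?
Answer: 475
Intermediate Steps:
467 - 40*1/N = 467 - 40*1/(-5) = 467 - 40*1*(-⅕) = 467 - 40*(-1)/5 = 467 - 1*(-8) = 467 + 8 = 475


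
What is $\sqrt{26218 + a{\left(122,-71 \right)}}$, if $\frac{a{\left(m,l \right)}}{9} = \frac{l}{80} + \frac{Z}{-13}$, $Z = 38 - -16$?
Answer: $\frac{\sqrt{1769269645}}{260} \approx 161.78$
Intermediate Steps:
$Z = 54$ ($Z = 38 + 16 = 54$)
$a{\left(m,l \right)} = - \frac{486}{13} + \frac{9 l}{80}$ ($a{\left(m,l \right)} = 9 \left(\frac{l}{80} + \frac{54}{-13}\right) = 9 \left(l \frac{1}{80} + 54 \left(- \frac{1}{13}\right)\right) = 9 \left(\frac{l}{80} - \frac{54}{13}\right) = 9 \left(- \frac{54}{13} + \frac{l}{80}\right) = - \frac{486}{13} + \frac{9 l}{80}$)
$\sqrt{26218 + a{\left(122,-71 \right)}} = \sqrt{26218 + \left(- \frac{486}{13} + \frac{9}{80} \left(-71\right)\right)} = \sqrt{26218 - \frac{47187}{1040}} = \sqrt{\frac{27219533}{1040}} = \frac{\sqrt{1769269645}}{260}$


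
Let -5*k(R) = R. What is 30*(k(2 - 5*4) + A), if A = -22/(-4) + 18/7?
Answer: 2451/7 ≈ 350.14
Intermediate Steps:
A = 113/14 (A = -22*(-¼) + 18*(⅐) = 11/2 + 18/7 = 113/14 ≈ 8.0714)
k(R) = -R/5
30*(k(2 - 5*4) + A) = 30*(-(2 - 5*4)/5 + 113/14) = 30*(-(2 - 20)/5 + 113/14) = 30*(-⅕*(-18) + 113/14) = 30*(18/5 + 113/14) = 30*(817/70) = 2451/7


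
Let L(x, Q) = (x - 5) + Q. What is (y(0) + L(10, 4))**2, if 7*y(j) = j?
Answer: 81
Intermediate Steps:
L(x, Q) = -5 + Q + x (L(x, Q) = (-5 + x) + Q = -5 + Q + x)
y(j) = j/7
(y(0) + L(10, 4))**2 = ((1/7)*0 + (-5 + 4 + 10))**2 = (0 + 9)**2 = 9**2 = 81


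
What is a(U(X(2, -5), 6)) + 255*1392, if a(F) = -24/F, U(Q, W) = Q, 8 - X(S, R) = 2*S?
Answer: 354954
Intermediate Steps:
X(S, R) = 8 - 2*S
a(U(X(2, -5), 6)) + 255*1392 = -24/(8 - 2*2) + 255*1392 = -24/(8 - 4) + 354960 = -24/4 + 354960 = -24*¼ + 354960 = -6 + 354960 = 354954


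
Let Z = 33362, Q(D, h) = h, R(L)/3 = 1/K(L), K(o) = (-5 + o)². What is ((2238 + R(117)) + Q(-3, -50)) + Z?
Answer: 445939203/12544 ≈ 35550.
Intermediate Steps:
R(L) = 3/(-5 + L)² (R(L) = 3/((-5 + L)²) = 3/(-5 + L)²)
((2238 + R(117)) + Q(-3, -50)) + Z = ((2238 + 3/(-5 + 117)²) - 50) + 33362 = ((2238 + 3/112²) - 50) + 33362 = ((2238 + 3*(1/12544)) - 50) + 33362 = ((2238 + 3/12544) - 50) + 33362 = (28073475/12544 - 50) + 33362 = 27446275/12544 + 33362 = 445939203/12544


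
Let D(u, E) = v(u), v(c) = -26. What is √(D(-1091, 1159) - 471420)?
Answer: I*√471446 ≈ 686.62*I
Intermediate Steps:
D(u, E) = -26
√(D(-1091, 1159) - 471420) = √(-26 - 471420) = √(-471446) = I*√471446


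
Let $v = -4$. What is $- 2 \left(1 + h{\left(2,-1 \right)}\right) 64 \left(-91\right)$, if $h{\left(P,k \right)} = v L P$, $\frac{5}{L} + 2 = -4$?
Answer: $\frac{267904}{3} \approx 89301.0$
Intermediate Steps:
$L = - \frac{5}{6}$ ($L = \frac{5}{-2 - 4} = \frac{5}{-6} = 5 \left(- \frac{1}{6}\right) = - \frac{5}{6} \approx -0.83333$)
$h{\left(P,k \right)} = \frac{10 P}{3}$ ($h{\left(P,k \right)} = \left(-4\right) \left(- \frac{5}{6}\right) P = \frac{10 P}{3}$)
$- 2 \left(1 + h{\left(2,-1 \right)}\right) 64 \left(-91\right) = - 2 \left(1 + \frac{10}{3} \cdot 2\right) 64 \left(-91\right) = - 2 \left(1 + \frac{20}{3}\right) 64 \left(-91\right) = \left(-2\right) \frac{23}{3} \cdot 64 \left(-91\right) = \left(- \frac{46}{3}\right) 64 \left(-91\right) = \left(- \frac{2944}{3}\right) \left(-91\right) = \frac{267904}{3}$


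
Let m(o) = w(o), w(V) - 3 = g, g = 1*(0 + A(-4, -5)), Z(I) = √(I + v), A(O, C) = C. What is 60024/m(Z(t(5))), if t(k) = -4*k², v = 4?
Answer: -30012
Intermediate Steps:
Z(I) = √(4 + I) (Z(I) = √(I + 4) = √(4 + I))
g = -5 (g = 1*(0 - 5) = 1*(-5) = -5)
w(V) = -2 (w(V) = 3 - 5 = -2)
m(o) = -2
60024/m(Z(t(5))) = 60024/(-2) = 60024*(-½) = -30012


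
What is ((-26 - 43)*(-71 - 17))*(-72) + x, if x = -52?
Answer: -437236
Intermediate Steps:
((-26 - 43)*(-71 - 17))*(-72) + x = ((-26 - 43)*(-71 - 17))*(-72) - 52 = -69*(-88)*(-72) - 52 = 6072*(-72) - 52 = -437184 - 52 = -437236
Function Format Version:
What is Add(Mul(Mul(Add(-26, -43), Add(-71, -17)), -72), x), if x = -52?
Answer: -437236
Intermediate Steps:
Add(Mul(Mul(Add(-26, -43), Add(-71, -17)), -72), x) = Add(Mul(Mul(Add(-26, -43), Add(-71, -17)), -72), -52) = Add(Mul(Mul(-69, -88), -72), -52) = Add(Mul(6072, -72), -52) = Add(-437184, -52) = -437236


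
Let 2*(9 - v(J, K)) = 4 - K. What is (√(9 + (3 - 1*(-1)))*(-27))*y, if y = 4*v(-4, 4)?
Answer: -972*√13 ≈ -3504.6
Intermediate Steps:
v(J, K) = 7 + K/2 (v(J, K) = 9 - (4 - K)/2 = 9 + (-2 + K/2) = 7 + K/2)
y = 36 (y = 4*(7 + (½)*4) = 4*(7 + 2) = 4*9 = 36)
(√(9 + (3 - 1*(-1)))*(-27))*y = (√(9 + (3 - 1*(-1)))*(-27))*36 = (√(9 + (3 + 1))*(-27))*36 = (√(9 + 4)*(-27))*36 = (√13*(-27))*36 = -27*√13*36 = -972*√13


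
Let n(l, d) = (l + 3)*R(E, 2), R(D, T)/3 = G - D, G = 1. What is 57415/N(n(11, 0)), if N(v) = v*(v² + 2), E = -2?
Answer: 57415/2000628 ≈ 0.028698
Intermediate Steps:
R(D, T) = 3 - 3*D (R(D, T) = 3*(1 - D) = 3 - 3*D)
n(l, d) = 27 + 9*l (n(l, d) = (l + 3)*(3 - 3*(-2)) = (3 + l)*(3 + 6) = (3 + l)*9 = 27 + 9*l)
N(v) = v*(2 + v²)
57415/N(n(11, 0)) = 57415/(((27 + 9*11)*(2 + (27 + 9*11)²))) = 57415/(((27 + 99)*(2 + (27 + 99)²))) = 57415/((126*(2 + 126²))) = 57415/((126*(2 + 15876))) = 57415/((126*15878)) = 57415/2000628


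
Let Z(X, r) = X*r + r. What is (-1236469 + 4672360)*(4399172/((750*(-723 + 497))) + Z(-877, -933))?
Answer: 39664299880546979/14125 ≈ 2.8081e+12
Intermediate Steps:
Z(X, r) = r + X*r
(-1236469 + 4672360)*(4399172/((750*(-723 + 497))) + Z(-877, -933)) = (-1236469 + 4672360)*(4399172/((750*(-723 + 497))) - 933*(1 - 877)) = 3435891*(4399172/((750*(-226))) - 933*(-876)) = 3435891*(4399172/(-169500) + 817308) = 3435891*(4399172*(-1/169500) + 817308) = 3435891*(-1099793/42375 + 817308) = 3435891*(34632326707/42375) = 39664299880546979/14125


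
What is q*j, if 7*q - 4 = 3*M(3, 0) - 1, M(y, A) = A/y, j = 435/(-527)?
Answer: -1305/3689 ≈ -0.35375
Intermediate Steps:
j = -435/527 (j = 435*(-1/527) = -435/527 ≈ -0.82543)
q = 3/7 (q = 4/7 + (3*(0/3) - 1)/7 = 4/7 + (3*(0*(⅓)) - 1)/7 = 4/7 + (3*0 - 1)/7 = 4/7 + (0 - 1)/7 = 4/7 + (⅐)*(-1) = 4/7 - ⅐ = 3/7 ≈ 0.42857)
q*j = (3/7)*(-435/527) = -1305/3689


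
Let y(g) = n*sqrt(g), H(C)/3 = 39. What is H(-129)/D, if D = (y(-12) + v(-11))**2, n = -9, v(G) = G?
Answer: 117/(11 + 18*I*sqrt(3))**2 ≈ -0.083344 - 0.067174*I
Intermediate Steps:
H(C) = 117 (H(C) = 3*39 = 117)
y(g) = -9*sqrt(g)
D = (-11 - 18*I*sqrt(3))**2 (D = (-18*I*sqrt(3) - 11)**2 = (-11 - 18*I*sqrt(3))**2 ≈ -851.0 + 685.89*I)
H(-129)/D = 117/(-851 + 396*I*sqrt(3))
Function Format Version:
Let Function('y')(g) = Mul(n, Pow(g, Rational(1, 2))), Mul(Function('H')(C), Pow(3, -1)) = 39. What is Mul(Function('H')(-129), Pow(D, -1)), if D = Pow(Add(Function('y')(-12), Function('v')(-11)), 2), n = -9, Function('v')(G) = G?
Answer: Mul(117, Pow(Add(11, Mul(18, I, Pow(3, Rational(1, 2)))), -2)) ≈ Add(-0.083344, Mul(-0.067174, I))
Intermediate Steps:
Function('H')(C) = 117 (Function('H')(C) = Mul(3, 39) = 117)
Function('y')(g) = Mul(-9, Pow(g, Rational(1, 2)))
D = Pow(Add(-11, Mul(-18, I, Pow(3, Rational(1, 2)))), 2) (D = Pow(Add(Mul(-9, Pow(-12, Rational(1, 2))), -11), 2) = Pow(Add(Mul(-9, Mul(2, I, Pow(3, Rational(1, 2)))), -11), 2) = Pow(Add(Mul(-18, I, Pow(3, Rational(1, 2))), -11), 2) = Pow(Add(-11, Mul(-18, I, Pow(3, Rational(1, 2)))), 2) ≈ Add(-851.00, Mul(685.89, I)))
Mul(Function('H')(-129), Pow(D, -1)) = Mul(117, Pow(Add(-851, Mul(396, I, Pow(3, Rational(1, 2)))), -1))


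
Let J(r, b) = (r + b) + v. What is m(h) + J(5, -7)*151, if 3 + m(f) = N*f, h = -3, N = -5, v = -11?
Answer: -1951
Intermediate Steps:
J(r, b) = -11 + b + r (J(r, b) = (r + b) - 11 = (b + r) - 11 = -11 + b + r)
m(f) = -3 - 5*f
m(h) + J(5, -7)*151 = (-3 - 5*(-3)) + (-11 - 7 + 5)*151 = (-3 + 15) - 13*151 = 12 - 1963 = -1951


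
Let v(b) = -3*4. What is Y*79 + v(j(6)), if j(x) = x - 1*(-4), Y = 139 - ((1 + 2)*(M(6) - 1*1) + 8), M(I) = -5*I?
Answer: 17684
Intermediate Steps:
Y = 224 (Y = 139 - ((1 + 2)*(-5*6 - 1*1) + 8) = 139 - (3*(-30 - 1) + 8) = 139 - (3*(-31) + 8) = 139 - (-93 + 8) = 139 - 1*(-85) = 139 + 85 = 224)
j(x) = 4 + x (j(x) = x + 4 = 4 + x)
v(b) = -12
Y*79 + v(j(6)) = 224*79 - 12 = 17696 - 12 = 17684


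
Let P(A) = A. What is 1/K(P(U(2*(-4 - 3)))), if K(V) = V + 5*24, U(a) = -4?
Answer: 1/116 ≈ 0.0086207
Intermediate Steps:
K(V) = 120 + V (K(V) = V + 120 = 120 + V)
1/K(P(U(2*(-4 - 3)))) = 1/(120 - 4) = 1/116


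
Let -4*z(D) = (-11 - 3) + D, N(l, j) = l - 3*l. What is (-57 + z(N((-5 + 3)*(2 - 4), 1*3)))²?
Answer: 10609/4 ≈ 2652.3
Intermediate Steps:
N(l, j) = -2*l
z(D) = 7/2 - D/4 (z(D) = -((-11 - 3) + D)/4 = -(-14 + D)/4 = 7/2 - D/4)
(-57 + z(N((-5 + 3)*(2 - 4), 1*3)))² = (-57 + (7/2 - (-1)*(-5 + 3)*(2 - 4)/2))² = (-57 + (7/2 - (-1)*(-2*(-2))/2))² = (-57 + (7/2 - (-1)*4/2))² = (-57 + (7/2 - ¼*(-8)))² = (-57 + (7/2 + 2))² = (-57 + 11/2)² = (-103/2)² = 10609/4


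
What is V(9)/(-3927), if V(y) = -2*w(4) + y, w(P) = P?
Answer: -1/3927 ≈ -0.00025465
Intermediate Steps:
V(y) = -8 + y (V(y) = -2*4 + y = -8 + y)
V(9)/(-3927) = (-8 + 9)/(-3927) = -1/3927*1 = -1/3927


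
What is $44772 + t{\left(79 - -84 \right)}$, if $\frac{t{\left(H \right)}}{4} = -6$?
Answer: $44748$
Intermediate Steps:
$t{\left(H \right)} = -24$ ($t{\left(H \right)} = 4 \left(-6\right) = -24$)
$44772 + t{\left(79 - -84 \right)} = 44772 - 24 = 44748$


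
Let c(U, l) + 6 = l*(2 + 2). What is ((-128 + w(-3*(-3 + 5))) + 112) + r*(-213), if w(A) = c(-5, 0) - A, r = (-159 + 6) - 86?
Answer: 50891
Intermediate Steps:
r = -239 (r = -153 - 86 = -239)
c(U, l) = -6 + 4*l (c(U, l) = -6 + l*(2 + 2) = -6 + l*4 = -6 + 4*l)
w(A) = -6 - A (w(A) = (-6 + 4*0) - A = (-6 + 0) - A = -6 - A)
((-128 + w(-3*(-3 + 5))) + 112) + r*(-213) = ((-128 + (-6 - (-3)*(-3 + 5))) + 112) - 239*(-213) = ((-128 + (-6 - (-3)*2)) + 112) + 50907 = ((-128 + (-6 - 1*(-6))) + 112) + 50907 = ((-128 + (-6 + 6)) + 112) + 50907 = ((-128 + 0) + 112) + 50907 = (-128 + 112) + 50907 = -16 + 50907 = 50891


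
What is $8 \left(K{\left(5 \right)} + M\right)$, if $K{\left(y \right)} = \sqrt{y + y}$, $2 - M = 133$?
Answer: $-1048 + 8 \sqrt{10} \approx -1022.7$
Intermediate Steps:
$M = -131$ ($M = 2 - 133 = -131$)
$K{\left(y \right)} = \sqrt{2} \sqrt{y}$ ($K{\left(y \right)} = \sqrt{2 y} = \sqrt{2} \sqrt{y}$)
$8 \left(K{\left(5 \right)} + M\right) = 8 \left(\sqrt{2} \sqrt{5} - 131\right) = 8 \left(\sqrt{10} - 131\right) = 8 \left(-131 + \sqrt{10}\right) = -1048 + 8 \sqrt{10}$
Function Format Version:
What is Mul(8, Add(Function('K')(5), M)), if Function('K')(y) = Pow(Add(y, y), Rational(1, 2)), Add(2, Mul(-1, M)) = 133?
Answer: Add(-1048, Mul(8, Pow(10, Rational(1, 2)))) ≈ -1022.7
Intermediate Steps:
M = -131 (M = Add(2, Mul(-1, 133)) = Add(2, -133) = -131)
Function('K')(y) = Mul(Pow(2, Rational(1, 2)), Pow(y, Rational(1, 2))) (Function('K')(y) = Pow(Mul(2, y), Rational(1, 2)) = Mul(Pow(2, Rational(1, 2)), Pow(y, Rational(1, 2))))
Mul(8, Add(Function('K')(5), M)) = Mul(8, Add(Mul(Pow(2, Rational(1, 2)), Pow(5, Rational(1, 2))), -131)) = Mul(8, Add(Pow(10, Rational(1, 2)), -131)) = Mul(8, Add(-131, Pow(10, Rational(1, 2)))) = Add(-1048, Mul(8, Pow(10, Rational(1, 2))))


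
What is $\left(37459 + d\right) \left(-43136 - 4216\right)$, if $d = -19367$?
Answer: $-856692384$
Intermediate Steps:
$\left(37459 + d\right) \left(-43136 - 4216\right) = \left(37459 - 19367\right) \left(-43136 - 4216\right) = 18092 \left(-47352\right) = -856692384$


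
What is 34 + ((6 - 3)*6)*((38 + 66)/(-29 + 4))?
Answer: -1022/25 ≈ -40.880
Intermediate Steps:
34 + ((6 - 3)*6)*((38 + 66)/(-29 + 4)) = 34 + (3*6)*(104/(-25)) = 34 + 18*(104*(-1/25)) = 34 + 18*(-104/25) = 34 - 1872/25 = -1022/25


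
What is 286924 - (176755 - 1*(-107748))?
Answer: 2421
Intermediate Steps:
286924 - (176755 - 1*(-107748)) = 286924 - (176755 + 107748) = 286924 - 1*284503 = 286924 - 284503 = 2421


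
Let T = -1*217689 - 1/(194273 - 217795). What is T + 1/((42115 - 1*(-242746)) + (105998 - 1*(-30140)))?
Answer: -2155717236092821/9902738478 ≈ -2.1769e+5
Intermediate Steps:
T = -5120480657/23522 (T = -217689 - 1/(-23522) = -217689 - 1*(-1/23522) = -217689 + 1/23522 = -5120480657/23522 ≈ -2.1769e+5)
T + 1/((42115 - 1*(-242746)) + (105998 - 1*(-30140))) = -5120480657/23522 + 1/((42115 - 1*(-242746)) + (105998 - 1*(-30140))) = -5120480657/23522 + 1/((42115 + 242746) + (105998 + 30140)) = -5120480657/23522 + 1/(284861 + 136138) = -5120480657/23522 + 1/420999 = -2155717236092821/9902738478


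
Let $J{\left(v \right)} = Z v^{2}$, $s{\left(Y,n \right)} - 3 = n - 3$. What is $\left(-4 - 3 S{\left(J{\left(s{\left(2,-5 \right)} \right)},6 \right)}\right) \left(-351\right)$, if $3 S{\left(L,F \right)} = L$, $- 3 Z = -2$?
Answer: $7254$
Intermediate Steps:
$Z = \frac{2}{3}$ ($Z = \left(- \frac{1}{3}\right) \left(-2\right) = \frac{2}{3} \approx 0.66667$)
$s{\left(Y,n \right)} = n$ ($s{\left(Y,n \right)} = 3 + \left(n - 3\right) = 3 + \left(-3 + n\right) = n$)
$J{\left(v \right)} = \frac{2 v^{2}}{3}$
$S{\left(L,F \right)} = \frac{L}{3}$
$\left(-4 - 3 S{\left(J{\left(s{\left(2,-5 \right)} \right)},6 \right)}\right) \left(-351\right) = \left(-4 - 3 \frac{\frac{2}{3} \left(-5\right)^{2}}{3}\right) \left(-351\right) = \left(-4 - 3 \frac{\frac{2}{3} \cdot 25}{3}\right) \left(-351\right) = \left(-4 - 3 \cdot \frac{1}{3} \cdot \frac{50}{3}\right) \left(-351\right) = \left(-4 - \frac{50}{3}\right) \left(-351\right) = \left(- \frac{62}{3}\right) \left(-351\right) = 7254$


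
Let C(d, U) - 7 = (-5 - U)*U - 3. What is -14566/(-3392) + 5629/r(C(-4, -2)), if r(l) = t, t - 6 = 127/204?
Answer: 1957383269/2291296 ≈ 854.27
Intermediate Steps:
t = 1351/204 (t = 6 + 127/204 = 1351/204 ≈ 6.6226)
C(d, U) = 4 + U*(-5 - U) (C(d, U) = 7 + ((-5 - U)*U - 3) = 7 + (U*(-5 - U) - 3) = 7 + (-3 + U*(-5 - U)) = 4 + U*(-5 - U))
r(l) = 1351/204
-14566/(-3392) + 5629/r(C(-4, -2)) = -14566/(-3392) + 5629/(1351/204) = -14566*(-1/3392) + 5629*(204/1351) = 7283/1696 + 1148316/1351 = 1957383269/2291296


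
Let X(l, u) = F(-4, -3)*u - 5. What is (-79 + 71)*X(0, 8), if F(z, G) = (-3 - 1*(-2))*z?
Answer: -216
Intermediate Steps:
F(z, G) = -z (F(z, G) = (-3 + 2)*z = -z)
X(l, u) = -5 + 4*u (X(l, u) = (-1*(-4))*u - 5 = 4*u - 5 = -5 + 4*u)
(-79 + 71)*X(0, 8) = (-79 + 71)*(-5 + 4*8) = -8*(-5 + 32) = -8*27 = -216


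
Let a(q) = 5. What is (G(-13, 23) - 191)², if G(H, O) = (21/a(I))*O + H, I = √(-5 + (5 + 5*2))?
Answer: 288369/25 ≈ 11535.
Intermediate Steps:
I = √10 (I = √(-5 + (5 + 10)) = √(-5 + 15) = √10 ≈ 3.1623)
G(H, O) = H + 21*O/5 (G(H, O) = (21/5)*O + H = (21*(⅕))*O + H = 21*O/5 + H = H + 21*O/5)
(G(-13, 23) - 191)² = ((-13 + (21/5)*23) - 191)² = ((-13 + 483/5) - 191)² = (418/5 - 191)² = (-537/5)² = 288369/25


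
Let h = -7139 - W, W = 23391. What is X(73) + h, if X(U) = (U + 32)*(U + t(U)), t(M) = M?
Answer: -15200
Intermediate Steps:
X(U) = 2*U*(32 + U) (X(U) = (U + 32)*(U + U) = (32 + U)*(2*U) = 2*U*(32 + U))
h = -30530 (h = -7139 - 1*23391 = -7139 - 23391 = -30530)
X(73) + h = 2*73*(32 + 73) - 30530 = 2*73*105 - 30530 = 15330 - 30530 = -15200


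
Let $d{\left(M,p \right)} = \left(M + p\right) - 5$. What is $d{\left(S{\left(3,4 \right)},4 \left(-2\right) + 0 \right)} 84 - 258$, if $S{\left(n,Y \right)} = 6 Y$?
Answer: $666$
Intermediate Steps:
$d{\left(M,p \right)} = -5 + M + p$
$d{\left(S{\left(3,4 \right)},4 \left(-2\right) + 0 \right)} 84 - 258 = \left(-5 + 6 \cdot 4 + \left(4 \left(-2\right) + 0\right)\right) 84 - 258 = \left(-5 + 24 + \left(-8 + 0\right)\right) 84 - 258 = \left(-5 + 24 - 8\right) 84 - 258 = 11 \cdot 84 - 258 = 924 - 258 = 666$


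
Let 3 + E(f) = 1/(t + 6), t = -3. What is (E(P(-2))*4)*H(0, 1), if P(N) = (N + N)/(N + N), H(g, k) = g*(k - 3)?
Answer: 0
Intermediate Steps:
H(g, k) = g*(-3 + k)
P(N) = 1 (P(N) = (2*N)/((2*N)) = (2*N)*(1/(2*N)) = 1)
E(f) = -8/3 (E(f) = -3 + 1/(-3 + 6) = -3 + 1/3 = -8/3)
(E(P(-2))*4)*H(0, 1) = (-8/3*4)*(0*(-3 + 1)) = -0*(-2) = -32/3*0 = 0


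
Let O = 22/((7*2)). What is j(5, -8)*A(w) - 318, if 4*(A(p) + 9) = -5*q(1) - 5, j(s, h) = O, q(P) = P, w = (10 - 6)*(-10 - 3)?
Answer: -4705/14 ≈ -336.07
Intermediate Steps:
w = -52 (w = 4*(-13) = -52)
O = 11/7 (O = 22/14 = 22*(1/14) = 11/7 ≈ 1.5714)
j(s, h) = 11/7
A(p) = -23/2 (A(p) = -9 + (-5*1 - 5)/4 = -9 + (-5 - 5)/4 = -9 + (¼)*(-10) = -9 - 5/2 = -23/2)
j(5, -8)*A(w) - 318 = (11/7)*(-23/2) - 318 = -253/14 - 318 = -4705/14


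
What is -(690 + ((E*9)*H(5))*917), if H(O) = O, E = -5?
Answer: 205635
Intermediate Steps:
-(690 + ((E*9)*H(5))*917) = -(690 + (-5*9*5)*917) = -(690 - 45*5*917) = -(690 - 225*917) = -(690 - 206325) = -1*(-205635) = 205635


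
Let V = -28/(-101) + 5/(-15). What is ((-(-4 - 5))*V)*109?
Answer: -5559/101 ≈ -55.040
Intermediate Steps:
V = -17/303 (V = -28*(-1/101) + 5*(-1/15) = 28/101 - ⅓ = -17/303 ≈ -0.056106)
((-(-4 - 5))*V)*109 = (-(-4 - 5)*(-17/303))*109 = (-1*(-9)*(-17/303))*109 = (9*(-17/303))*109 = -51/101*109 = -5559/101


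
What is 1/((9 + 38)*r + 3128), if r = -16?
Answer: 1/2376 ≈ 0.00042088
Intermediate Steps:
1/((9 + 38)*r + 3128) = 1/((9 + 38)*(-16) + 3128) = 1/(47*(-16) + 3128) = 1/(-752 + 3128) = 1/2376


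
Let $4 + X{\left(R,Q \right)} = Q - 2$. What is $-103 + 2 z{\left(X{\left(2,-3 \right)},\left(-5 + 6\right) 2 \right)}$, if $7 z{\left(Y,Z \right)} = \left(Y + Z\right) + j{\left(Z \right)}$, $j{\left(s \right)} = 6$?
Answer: $- \frac{723}{7} \approx -103.29$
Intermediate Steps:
$X{\left(R,Q \right)} = -6 + Q$ ($X{\left(R,Q \right)} = -4 + \left(Q - 2\right) = -4 + \left(-2 + Q\right) = -6 + Q$)
$z{\left(Y,Z \right)} = \frac{6}{7} + \frac{Y}{7} + \frac{Z}{7}$ ($z{\left(Y,Z \right)} = \frac{\left(Y + Z\right) + 6}{7} = \frac{6 + Y + Z}{7} = \frac{6}{7} + \frac{Y}{7} + \frac{Z}{7}$)
$-103 + 2 z{\left(X{\left(2,-3 \right)},\left(-5 + 6\right) 2 \right)} = -103 + 2 \left(\frac{6}{7} + \frac{-6 - 3}{7} + \frac{\left(-5 + 6\right) 2}{7}\right) = -103 + 2 \left(\frac{6}{7} + \frac{1}{7} \left(-9\right) + \frac{1 \cdot 2}{7}\right) = -103 + 2 \left(\frac{6}{7} - \frac{9}{7} + \frac{1}{7} \cdot 2\right) = -103 + 2 \left(\frac{6}{7} - \frac{9}{7} + \frac{2}{7}\right) = -103 + 2 \left(- \frac{1}{7}\right) = -103 - \frac{2}{7} = - \frac{723}{7}$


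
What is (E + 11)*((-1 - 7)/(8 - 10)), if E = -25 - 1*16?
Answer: -120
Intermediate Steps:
E = -41 (E = -25 - 16 = -41)
(E + 11)*((-1 - 7)/(8 - 10)) = (-41 + 11)*((-1 - 7)/(8 - 10)) = -(-240)/(-2) = -(-240)*(-1)/2 = -30*4 = -120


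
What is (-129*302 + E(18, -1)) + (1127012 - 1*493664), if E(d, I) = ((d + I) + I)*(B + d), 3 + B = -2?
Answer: 594598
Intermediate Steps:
B = -5 (B = -3 - 2 = -5)
E(d, I) = (-5 + d)*(d + 2*I) (E(d, I) = ((d + I) + I)*(-5 + d) = ((I + d) + I)*(-5 + d) = (d + 2*I)*(-5 + d) = (-5 + d)*(d + 2*I))
(-129*302 + E(18, -1)) + (1127012 - 1*493664) = (-129*302 + (18² - 10*(-1) - 5*18 + 2*(-1)*18)) + (1127012 - 1*493664) = (-38958 + (324 + 10 - 90 - 36)) + (1127012 - 493664) = (-38958 + 208) + 633348 = -38750 + 633348 = 594598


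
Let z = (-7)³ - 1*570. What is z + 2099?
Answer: 1186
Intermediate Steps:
z = -913 (z = -343 - 570 = -913)
z + 2099 = -913 + 2099 = 1186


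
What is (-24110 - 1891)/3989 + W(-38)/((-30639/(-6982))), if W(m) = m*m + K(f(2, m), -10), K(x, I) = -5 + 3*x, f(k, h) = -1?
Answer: 39197675689/122218971 ≈ 320.72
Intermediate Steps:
W(m) = -8 + m² (W(m) = m*m + (-5 + 3*(-1)) = m² + (-5 - 3) = m² - 8 = -8 + m²)
(-24110 - 1891)/3989 + W(-38)/((-30639/(-6982))) = (-24110 - 1891)/3989 + (-8 + (-38)²)/((-30639/(-6982))) = -26001*1/3989 + (-8 + 1444)/((-30639*(-1/6982))) = -26001/3989 + 1436/(30639/6982) = -26001/3989 + 1436*(6982/30639) = -26001/3989 + 10026152/30639 = 39197675689/122218971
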